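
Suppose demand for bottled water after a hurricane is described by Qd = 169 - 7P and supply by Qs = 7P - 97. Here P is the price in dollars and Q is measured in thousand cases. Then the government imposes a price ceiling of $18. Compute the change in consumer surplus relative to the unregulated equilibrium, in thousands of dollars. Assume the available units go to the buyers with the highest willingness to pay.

25.5

Setting quantity demanded equal to quantity supplied, 169 - 7P = 7P - 97, gives P* = 19 and Q* = 36.
The ceiling of 18 is below the equilibrium price 19, so it binds.
At P = 18: Qd = 169 - 7·18 = 43 and Qs = 7·18 - 97 = 29.
Consumer surplus without the control is ½ · (169/7 - 19) · 36 = 648/7.
With the ceiling, 29 units are sold at 18 (assume they go to the highest-value buyers). The demand price at Q = 29 is 20, so CS = ½ · [(169/7 - 18) + (20 - 18)] · 29 = 1653/14.
Change in consumer surplus = 1653/14 - 648/7 = 25.5.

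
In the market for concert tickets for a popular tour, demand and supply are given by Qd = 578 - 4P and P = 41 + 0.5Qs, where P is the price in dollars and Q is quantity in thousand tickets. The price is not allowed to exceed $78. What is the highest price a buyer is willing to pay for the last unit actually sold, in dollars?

126

Rearranging supply gives Qs = 2P - 82. Setting quantity demanded equal to quantity supplied, 578 - 4P = 2P - 82, gives P* = 110 and Q* = 138.
Because the ceiling (78) lies below the market-clearing price, it is binding.
At P = 78: Qd = 578 - 4·78 = 266 and Qs = 2·78 - 82 = 74.
Only 74 units reach the market. On the demand curve, the marginal buyer's willingness to pay at Q = 74 is (578 - 74)/4 = 126.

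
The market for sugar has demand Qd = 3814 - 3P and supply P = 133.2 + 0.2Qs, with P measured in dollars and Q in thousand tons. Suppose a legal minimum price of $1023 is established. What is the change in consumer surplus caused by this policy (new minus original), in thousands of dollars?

Rearranging supply gives Qs = 5P - 666. Setting quantity demanded equal to quantity supplied, 3814 - 3P = 5P - 666, gives P* = 560 and Q* = 2134.
Because the floor (1023) lies above the market-clearing price, it is binding.
At P = 1023: Qd = 3814 - 3·1023 = 745 and Qs = 5·1023 - 666 = 4449.
Consumer surplus without the control is ½ · (3814/3 - 560) · 2134 = 2276978/3.
With the floor, consumers buy 745 units at 1023, so CS = ½ · (3814/3 - 1023) · 745 = 555025/6.
Change in consumer surplus = 555025/6 - 2276978/3 = -666488.5.

-666488.5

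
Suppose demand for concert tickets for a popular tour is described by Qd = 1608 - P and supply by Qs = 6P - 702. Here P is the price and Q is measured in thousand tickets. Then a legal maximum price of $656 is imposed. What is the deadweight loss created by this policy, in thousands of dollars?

In a free market, 1608 - P = 6P - 702 gives the equilibrium P* = 330, Q* = 1278.
The ceiling of 656 is above the equilibrium price 330, so it is not binding; the market clears at P* = 330, Q* = 1278.
Since the control does not bind, no trades are prevented and deadweight loss is zero.

0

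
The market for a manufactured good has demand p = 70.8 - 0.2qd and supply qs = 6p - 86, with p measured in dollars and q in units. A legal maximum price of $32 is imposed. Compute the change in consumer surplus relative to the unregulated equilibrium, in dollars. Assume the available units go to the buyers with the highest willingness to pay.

617.6

Rearranging demand gives qd = 354 - 5p. Equilibrium: 354 - 5p = 6p - 86, so 440 = 11p and p* = 40, q* = 154.
The ceiling of 32 is below the equilibrium price 40, so it binds.
At p = 32: qd = 354 - 5·32 = 194 and qs = 6·32 - 86 = 106.
Consumer surplus without the control is ½ · (70.8 - 40) · 154 = 2371.6.
With the ceiling, 106 units are sold at 32 (assume they go to the highest-value buyers). The demand price at q = 106 is 49.6, so CS = ½ · [(70.8 - 32) + (49.6 - 32)] · 106 = 2989.2.
Change in consumer surplus = 2989.2 - 2371.6 = 617.6.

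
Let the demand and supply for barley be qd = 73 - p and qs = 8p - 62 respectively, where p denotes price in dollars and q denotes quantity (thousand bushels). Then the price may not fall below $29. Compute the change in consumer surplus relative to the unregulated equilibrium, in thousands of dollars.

-714

Without the control the market clears where 73 - p = 8p - 62, i.e. p* = 15 and q* = 58.
Since 29 > 15, the floor is binding.
At p = 29: qd = 73 - 29 = 44 and qs = 8·29 - 62 = 170.
Consumer surplus without the control is ½ · (73 - 15) · 58 = 1682.
With the floor, consumers buy 44 units at 29, so CS = ½ · (73 - 29) · 44 = 968.
Change in consumer surplus = 968 - 1682 = -714.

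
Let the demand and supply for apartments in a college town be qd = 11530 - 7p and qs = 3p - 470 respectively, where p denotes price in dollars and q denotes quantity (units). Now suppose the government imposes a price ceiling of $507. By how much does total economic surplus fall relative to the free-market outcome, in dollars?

1029105

In a free market, 11530 - 7p = 3p - 470 gives the equilibrium p* = 1200, q* = 3130.
Since 507 < 1200, the ceiling is binding.
At p = 507: qd = 11530 - 7·507 = 7981 and qs = 3·507 - 470 = 1051.
Quantity traded falls to 1051. At q = 1051 the demand price is (11530 - 1051)/7 = 1497 and the supply price is (470 + 1051)/3 = 507.
Deadweight loss = ½ · (1497 - 507) · (3130 - 1051) = ½ · 990 · 2079 = 1029105.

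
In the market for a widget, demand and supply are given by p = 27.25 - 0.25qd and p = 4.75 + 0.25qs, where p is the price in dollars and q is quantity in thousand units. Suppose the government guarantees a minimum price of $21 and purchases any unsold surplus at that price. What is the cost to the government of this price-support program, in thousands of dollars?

Rearranging demand gives qd = 109 - 4p; rearranging supply gives qs = 4p - 19. Without the control the market clears where 109 - 4p = 4p - 19, i.e. p* = 16 and q* = 45.
The floor of 21 is above the equilibrium price 16, so it binds.
At p = 21: qd = 109 - 4·21 = 25 and qs = 4·21 - 19 = 65.
Surplus = qs - qd = 40.
Government expenditure = surplus × support price = 40 × 21 = 840.

840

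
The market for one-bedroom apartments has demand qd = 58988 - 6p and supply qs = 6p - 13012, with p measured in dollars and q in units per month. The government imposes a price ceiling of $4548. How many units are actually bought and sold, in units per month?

Setting quantity demanded equal to quantity supplied, 58988 - 6p = 6p - 13012, gives p* = 6000 and q* = 22988.
Since 4548 < 6000, the ceiling is binding.
At p = 4548: qd = 58988 - 6·4548 = 31700 and qs = 6·4548 - 13012 = 14276.
The quantity actually transacted is the short side, supply: 14276.

14276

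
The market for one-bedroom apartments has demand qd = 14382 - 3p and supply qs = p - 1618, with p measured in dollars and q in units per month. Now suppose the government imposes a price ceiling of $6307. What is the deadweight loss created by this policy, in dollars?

In a free market, 14382 - 3p = p - 1618 gives the equilibrium p* = 4000, q* = 2382.
Since 6307 is above p* = 4000, the ceiling does not bind and the free-market outcome prevails.
Since the control does not bind, no trades are prevented and deadweight loss is zero.

0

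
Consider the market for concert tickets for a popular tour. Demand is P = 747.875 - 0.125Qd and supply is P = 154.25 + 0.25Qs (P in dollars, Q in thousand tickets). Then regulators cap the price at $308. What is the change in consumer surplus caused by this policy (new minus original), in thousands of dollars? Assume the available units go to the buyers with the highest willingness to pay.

90266

Rearranging demand gives Qd = 5983 - 8P; rearranging supply gives Qs = 4P - 617. In a free market, 5983 - 8P = 4P - 617 gives the equilibrium P* = 550, Q* = 1583.
Since 308 < 550, the ceiling is binding.
At P = 308: Qd = 5983 - 8·308 = 3519 and Qs = 4·308 - 617 = 615.
Consumer surplus without the control is ½ · (747.875 - 550) · 1583 = 156618.0625.
With the ceiling, 615 units are sold at 308 (assume they go to the highest-value buyers). The demand price at Q = 615 is 671, so CS = ½ · [(747.875 - 308) + (671 - 308)] · 615 = 246884.0625.
Change in consumer surplus = 246884.0625 - 156618.0625 = 90266.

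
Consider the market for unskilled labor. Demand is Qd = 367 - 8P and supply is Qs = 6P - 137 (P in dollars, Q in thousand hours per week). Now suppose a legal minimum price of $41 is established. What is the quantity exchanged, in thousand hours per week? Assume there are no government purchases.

39

Equilibrium: 367 - 8P = 6P - 137, so 504 = 14P and P* = 36, Q* = 79.
Since 41 > 36, the floor is binding.
At P = 41: Qd = 367 - 8·41 = 39 and Qs = 6·41 - 137 = 109.
The quantity actually transacted is the short side, demand: 39.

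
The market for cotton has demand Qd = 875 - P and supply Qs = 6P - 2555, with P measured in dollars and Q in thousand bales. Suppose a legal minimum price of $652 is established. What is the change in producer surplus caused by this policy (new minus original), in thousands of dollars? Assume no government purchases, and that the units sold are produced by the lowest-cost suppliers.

33939

Without the control the market clears where 875 - P = 6P - 2555, i.e. P* = 490 and Q* = 385.
The floor of 652 is above the equilibrium price 490, so it binds.
At P = 652: Qd = 875 - 652 = 223 and Qs = 6·652 - 2555 = 1357.
Producer surplus without the control is ½ · (490 - 2555/6) · 385 = 148225/12.
With the floor, 223 units are sold at 652. The supply price at Q = 223 is 463, so PS = ½ · [(652 - 2555/6) + (652 - 463)] · 223 = 555493/12.
Change in producer surplus = 555493/12 - 148225/12 = 33939.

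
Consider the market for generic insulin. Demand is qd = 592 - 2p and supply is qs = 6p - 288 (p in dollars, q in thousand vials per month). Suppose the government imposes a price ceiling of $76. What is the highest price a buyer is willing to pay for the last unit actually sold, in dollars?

Without the control the market clears where 592 - 2p = 6p - 288, i.e. p* = 110 and q* = 372.
Because the ceiling (76) lies below the market-clearing price, it is binding.
At p = 76: qd = 592 - 2·76 = 440 and qs = 6·76 - 288 = 168.
Only 168 units reach the market. On the demand curve, the marginal buyer's willingness to pay at q = 168 is (592 - 168)/2 = 212.

212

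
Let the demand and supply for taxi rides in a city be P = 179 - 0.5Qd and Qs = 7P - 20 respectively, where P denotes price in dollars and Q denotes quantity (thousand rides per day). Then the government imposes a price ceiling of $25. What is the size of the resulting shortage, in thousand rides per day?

153

Rearranging demand gives Qd = 358 - 2P. Equilibrium: 358 - 2P = 7P - 20, so 378 = 9P and P* = 42, Q* = 274.
Since 25 < 42, the ceiling is binding.
At P = 25: Qd = 358 - 2·25 = 308 and Qs = 7·25 - 20 = 155.
Shortage = Qd - Qs = 308 - 155 = 153.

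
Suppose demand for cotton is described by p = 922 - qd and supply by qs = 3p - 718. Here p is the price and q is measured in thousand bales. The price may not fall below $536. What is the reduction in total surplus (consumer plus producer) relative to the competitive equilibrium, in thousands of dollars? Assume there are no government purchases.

10584

Rearranging demand gives qd = 922 - p. Equilibrium: 922 - p = 3p - 718, so 1640 = 4p and p* = 410, q* = 512.
Since 536 > 410, the floor is binding.
At p = 536: qd = 922 - 536 = 386 and qs = 3·536 - 718 = 890.
Quantity traded falls to 386. At q = 386 the demand price is 922 - 386 = 536 and the supply price is (718 + 386)/3 = 368.
Deadweight loss = ½ · (536 - 368) · (512 - 386) = ½ · 168 · 126 = 10584.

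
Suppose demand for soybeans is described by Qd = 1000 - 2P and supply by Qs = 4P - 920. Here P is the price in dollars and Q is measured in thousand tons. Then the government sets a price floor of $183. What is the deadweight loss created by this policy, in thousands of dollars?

In a free market, 1000 - 2P = 4P - 920 gives the equilibrium P* = 320, Q* = 360.
The floor of 183 is below the equilibrium price 320, so it is not binding; the market clears at P* = 320, Q* = 360.
Since the control does not bind, no trades are prevented and deadweight loss is zero.

0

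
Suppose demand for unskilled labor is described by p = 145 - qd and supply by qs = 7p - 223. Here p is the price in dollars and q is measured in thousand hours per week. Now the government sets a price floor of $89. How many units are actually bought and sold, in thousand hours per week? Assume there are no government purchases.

56

Rearranging demand gives qd = 145 - p. Without the control the market clears where 145 - p = 7p - 223, i.e. p* = 46 and q* = 99.
The floor of 89 is above the equilibrium price 46, so it binds.
At p = 89: qd = 145 - 89 = 56 and qs = 7·89 - 223 = 400.
The quantity actually transacted is the short side, demand: 56.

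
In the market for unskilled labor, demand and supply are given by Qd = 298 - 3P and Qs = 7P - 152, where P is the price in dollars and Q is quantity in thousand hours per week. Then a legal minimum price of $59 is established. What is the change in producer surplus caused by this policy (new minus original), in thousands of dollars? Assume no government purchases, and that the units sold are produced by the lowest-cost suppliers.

Setting quantity demanded equal to quantity supplied, 298 - 3P = 7P - 152, gives P* = 45 and Q* = 163.
The floor of 59 is above the equilibrium price 45, so it binds.
At P = 59: Qd = 298 - 3·59 = 121 and Qs = 7·59 - 152 = 261.
Producer surplus without the control is ½ · (45 - 152/7) · 163 = 26569/14.
With the floor, 121 units are sold at 59. The supply price at Q = 121 is 39, so PS = ½ · [(59 - 152/7) + (59 - 39)] · 121 = 48521/14.
Change in producer surplus = 48521/14 - 26569/14 = 1568.

1568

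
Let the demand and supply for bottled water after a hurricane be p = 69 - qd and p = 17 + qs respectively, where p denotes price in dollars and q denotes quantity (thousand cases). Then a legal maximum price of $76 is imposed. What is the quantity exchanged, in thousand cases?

26

Rearranging demand gives qd = 69 - p; rearranging supply gives qs = p - 17. Without the control the market clears where 69 - p = p - 17, i.e. p* = 43 and q* = 26.
The ceiling of 76 is above the equilibrium price 43, so it is not binding; the market clears at p* = 43, q* = 26.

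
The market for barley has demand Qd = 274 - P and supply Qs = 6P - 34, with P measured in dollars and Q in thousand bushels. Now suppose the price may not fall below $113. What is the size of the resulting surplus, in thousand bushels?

Equilibrium: 274 - P = 6P - 34, so 308 = 7P and P* = 44, Q* = 230.
Because the floor (113) lies above the market-clearing price, it is binding.
At P = 113: Qd = 274 - 113 = 161 and Qs = 6·113 - 34 = 644.
Surplus = Qs - Qd = 644 - 161 = 483.

483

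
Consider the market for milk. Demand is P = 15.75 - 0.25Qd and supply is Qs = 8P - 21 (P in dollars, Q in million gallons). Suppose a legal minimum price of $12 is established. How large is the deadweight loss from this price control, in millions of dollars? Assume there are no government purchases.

Rearranging demand gives Qd = 63 - 4P. Without the control the market clears where 63 - 4P = 8P - 21, i.e. P* = 7 and Q* = 35.
Since 12 > 7, the floor is binding.
At P = 12: Qd = 63 - 4·12 = 15 and Qs = 8·12 - 21 = 75.
Quantity traded falls to 15. At Q = 15 the demand price is (63 - 15)/4 = 12 and the supply price is (21 + 15)/8 = 4.5.
Deadweight loss = ½ · (12 - 4.5) · (35 - 15) = ½ · 7.5 · 20 = 75.

75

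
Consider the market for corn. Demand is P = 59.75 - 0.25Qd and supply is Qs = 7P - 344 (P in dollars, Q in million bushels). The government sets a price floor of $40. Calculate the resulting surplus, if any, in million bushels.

0

Rearranging demand gives Qd = 239 - 4P. In a free market, 239 - 4P = 7P - 344 gives the equilibrium P* = 53, Q* = 27.
The floor of 40 is below the equilibrium price 53, so it is not binding; the market clears at P* = 53, Q* = 27.
Since the control does not bind, there is no surplus.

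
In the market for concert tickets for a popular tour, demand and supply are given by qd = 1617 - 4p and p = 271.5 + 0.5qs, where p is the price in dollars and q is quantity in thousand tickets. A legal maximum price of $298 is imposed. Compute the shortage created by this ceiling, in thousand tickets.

Rearranging supply gives qs = 2p - 543. Equilibrium: 1617 - 4p = 2p - 543, so 2160 = 6p and p* = 360, q* = 177.
The ceiling of 298 is below the equilibrium price 360, so it binds.
At p = 298: qd = 1617 - 4·298 = 425 and qs = 2·298 - 543 = 53.
Shortage = qd - qs = 425 - 53 = 372.

372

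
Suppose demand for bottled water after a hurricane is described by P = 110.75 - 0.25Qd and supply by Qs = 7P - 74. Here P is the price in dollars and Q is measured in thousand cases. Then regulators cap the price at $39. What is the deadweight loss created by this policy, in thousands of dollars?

Rearranging demand gives Qd = 443 - 4P. Without the control the market clears where 443 - 4P = 7P - 74, i.e. P* = 47 and Q* = 255.
Since 39 < 47, the ceiling is binding.
At P = 39: Qd = 443 - 4·39 = 287 and Qs = 7·39 - 74 = 199.
Quantity traded falls to 199. At Q = 199 the demand price is (443 - 199)/4 = 61 and the supply price is (74 + 199)/7 = 39.
Deadweight loss = ½ · (61 - 39) · (255 - 199) = ½ · 22 · 56 = 616.

616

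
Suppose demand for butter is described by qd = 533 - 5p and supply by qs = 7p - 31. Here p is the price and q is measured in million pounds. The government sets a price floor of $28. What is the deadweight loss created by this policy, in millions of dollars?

0

Equilibrium: 533 - 5p = 7p - 31, so 564 = 12p and p* = 47, q* = 298.
Since 28 is below p* = 47, the floor does not bind and the free-market outcome prevails.
Since the control does not bind, no trades are prevented and deadweight loss is zero.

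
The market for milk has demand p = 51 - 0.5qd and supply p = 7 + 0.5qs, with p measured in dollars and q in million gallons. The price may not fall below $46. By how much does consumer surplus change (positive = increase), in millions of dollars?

-459

Rearranging demand gives qd = 102 - 2p; rearranging supply gives qs = 2p - 14. Setting quantity demanded equal to quantity supplied, 102 - 2p = 2p - 14, gives p* = 29 and q* = 44.
Since 46 > 29, the floor is binding.
At p = 46: qd = 102 - 2·46 = 10 and qs = 2·46 - 14 = 78.
Consumer surplus without the control is ½ · (51 - 29) · 44 = 484.
With the floor, consumers buy 10 units at 46, so CS = ½ · (51 - 46) · 10 = 25.
Change in consumer surplus = 25 - 484 = -459.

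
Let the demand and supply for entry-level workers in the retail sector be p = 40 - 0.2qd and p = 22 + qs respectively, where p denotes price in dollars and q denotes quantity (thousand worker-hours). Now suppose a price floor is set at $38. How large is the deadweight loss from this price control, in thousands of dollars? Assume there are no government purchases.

15

Rearranging demand gives qd = 200 - 5p; rearranging supply gives qs = p - 22. Equilibrium: 200 - 5p = p - 22, so 222 = 6p and p* = 37, q* = 15.
The floor of 38 is above the equilibrium price 37, so it binds.
At p = 38: qd = 200 - 5·38 = 10 and qs = 38 - 22 = 16.
Quantity traded falls to 10. At q = 10 the demand price is (200 - 10)/5 = 38 and the supply price is 22 + 10 = 32.
Deadweight loss = ½ · (38 - 32) · (15 - 10) = ½ · 6 · 5 = 15.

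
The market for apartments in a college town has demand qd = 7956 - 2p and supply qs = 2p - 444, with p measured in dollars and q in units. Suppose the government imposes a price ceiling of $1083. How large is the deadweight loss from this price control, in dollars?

2068578

In a free market, 7956 - 2p = 2p - 444 gives the equilibrium p* = 2100, q* = 3756.
Because the ceiling (1083) lies below the market-clearing price, it is binding.
At p = 1083: qd = 7956 - 2·1083 = 5790 and qs = 2·1083 - 444 = 1722.
Quantity traded falls to 1722. At q = 1722 the demand price is (7956 - 1722)/2 = 3117 and the supply price is (444 + 1722)/2 = 1083.
Deadweight loss = ½ · (3117 - 1083) · (3756 - 1722) = ½ · 2034 · 2034 = 2068578.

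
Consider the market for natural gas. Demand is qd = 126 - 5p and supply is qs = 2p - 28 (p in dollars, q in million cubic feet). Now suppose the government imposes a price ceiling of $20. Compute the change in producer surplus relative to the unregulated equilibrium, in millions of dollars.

In a free market, 126 - 5p = 2p - 28 gives the equilibrium p* = 22, q* = 16.
Since 20 < 22, the ceiling is binding.
At p = 20: qd = 126 - 5·20 = 26 and qs = 2·20 - 28 = 12.
Producer surplus without the control is ½ · (22 - 14) · 16 = 64.
With the ceiling, producers sell 12 units at 20, so PS = ½ · (20 - 14) · 12 = 36.
Change in producer surplus = 36 - 64 = -28.

-28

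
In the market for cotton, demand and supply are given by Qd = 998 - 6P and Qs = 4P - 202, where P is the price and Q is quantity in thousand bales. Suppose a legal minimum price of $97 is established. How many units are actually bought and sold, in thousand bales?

Setting quantity demanded equal to quantity supplied, 998 - 6P = 4P - 202, gives P* = 120 and Q* = 278.
The floor of 97 is below the equilibrium price 120, so it is not binding; the market clears at P* = 120, Q* = 278.

278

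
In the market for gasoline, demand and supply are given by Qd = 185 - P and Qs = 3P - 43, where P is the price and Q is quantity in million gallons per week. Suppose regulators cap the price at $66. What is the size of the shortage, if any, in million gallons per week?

In a free market, 185 - P = 3P - 43 gives the equilibrium P* = 57, Q* = 128.
The ceiling of 66 is above the equilibrium price 57, so it is not binding; the market clears at P* = 57, Q* = 128.
Since the control does not bind, there is no shortage.

0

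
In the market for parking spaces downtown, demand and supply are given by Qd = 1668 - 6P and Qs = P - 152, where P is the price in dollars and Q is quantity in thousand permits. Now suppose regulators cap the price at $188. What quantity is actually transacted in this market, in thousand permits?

Equilibrium: 1668 - 6P = P - 152, so 1820 = 7P and P* = 260, Q* = 108.
The ceiling of 188 is below the equilibrium price 260, so it binds.
At P = 188: Qd = 1668 - 6·188 = 540 and Qs = 188 - 152 = 36.
The quantity actually transacted is the short side, supply: 36.

36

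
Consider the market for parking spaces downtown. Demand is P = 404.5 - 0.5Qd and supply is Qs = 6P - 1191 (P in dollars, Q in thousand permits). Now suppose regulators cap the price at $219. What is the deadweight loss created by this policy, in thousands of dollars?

11532

Rearranging demand gives Qd = 809 - 2P. Without the control the market clears where 809 - 2P = 6P - 1191, i.e. P* = 250 and Q* = 309.
Since 219 < 250, the ceiling is binding.
At P = 219: Qd = 809 - 2·219 = 371 and Qs = 6·219 - 1191 = 123.
Quantity traded falls to 123. At Q = 123 the demand price is (809 - 123)/2 = 343 and the supply price is (1191 + 123)/6 = 219.
Deadweight loss = ½ · (343 - 219) · (309 - 123) = ½ · 124 · 186 = 11532.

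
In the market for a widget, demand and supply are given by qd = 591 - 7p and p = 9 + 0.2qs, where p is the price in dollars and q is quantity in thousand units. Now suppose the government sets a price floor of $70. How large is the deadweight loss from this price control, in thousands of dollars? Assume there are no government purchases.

2427.6

Rearranging supply gives qs = 5p - 45. Equilibrium: 591 - 7p = 5p - 45, so 636 = 12p and p* = 53, q* = 220.
Since 70 > 53, the floor is binding.
At p = 70: qd = 591 - 7·70 = 101 and qs = 5·70 - 45 = 305.
Quantity traded falls to 101. At q = 101 the demand price is (591 - 101)/7 = 70 and the supply price is (45 + 101)/5 = 29.2.
Deadweight loss = ½ · (70 - 29.2) · (220 - 101) = ½ · 40.8 · 119 = 2427.6.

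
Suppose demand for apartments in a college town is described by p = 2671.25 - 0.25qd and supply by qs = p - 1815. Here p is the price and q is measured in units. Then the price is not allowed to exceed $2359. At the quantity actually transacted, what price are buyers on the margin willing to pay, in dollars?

Rearranging demand gives qd = 10685 - 4p. In a free market, 10685 - 4p = p - 1815 gives the equilibrium p* = 2500, q* = 685.
The ceiling of 2359 is below the equilibrium price 2500, so it binds.
At p = 2359: qd = 10685 - 4·2359 = 1249 and qs = 2359 - 1815 = 544.
Only 544 units reach the market. On the demand curve, the marginal buyer's willingness to pay at q = 544 is (10685 - 544)/4 = 2535.25.

2535.25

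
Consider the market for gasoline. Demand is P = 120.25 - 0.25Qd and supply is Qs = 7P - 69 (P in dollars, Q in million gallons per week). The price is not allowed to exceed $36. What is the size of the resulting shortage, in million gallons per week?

154

Rearranging demand gives Qd = 481 - 4P. Without the control the market clears where 481 - 4P = 7P - 69, i.e. P* = 50 and Q* = 281.
The ceiling of 36 is below the equilibrium price 50, so it binds.
At P = 36: Qd = 481 - 4·36 = 337 and Qs = 7·36 - 69 = 183.
Shortage = Qd - Qs = 337 - 183 = 154.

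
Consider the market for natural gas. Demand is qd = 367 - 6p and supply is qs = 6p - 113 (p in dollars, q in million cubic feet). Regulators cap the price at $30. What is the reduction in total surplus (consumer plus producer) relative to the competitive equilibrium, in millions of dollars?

Equilibrium: 367 - 6p = 6p - 113, so 480 = 12p and p* = 40, q* = 127.
Because the ceiling (30) lies below the market-clearing price, it is binding.
At p = 30: qd = 367 - 6·30 = 187 and qs = 6·30 - 113 = 67.
Quantity traded falls to 67. At q = 67 the demand price is (367 - 67)/6 = 50 and the supply price is (113 + 67)/6 = 30.
Deadweight loss = ½ · (50 - 30) · (127 - 67) = ½ · 20 · 60 = 600.

600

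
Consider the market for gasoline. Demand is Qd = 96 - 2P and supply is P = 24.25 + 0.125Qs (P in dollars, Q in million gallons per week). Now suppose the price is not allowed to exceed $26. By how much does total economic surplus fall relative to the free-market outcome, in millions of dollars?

180

Rearranging supply gives Qs = 8P - 194. In a free market, 96 - 2P = 8P - 194 gives the equilibrium P* = 29, Q* = 38.
The ceiling of 26 is below the equilibrium price 29, so it binds.
At P = 26: Qd = 96 - 2·26 = 44 and Qs = 8·26 - 194 = 14.
Quantity traded falls to 14. At Q = 14 the demand price is (96 - 14)/2 = 41 and the supply price is (194 + 14)/8 = 26.
Deadweight loss = ½ · (41 - 26) · (38 - 14) = ½ · 15 · 24 = 180.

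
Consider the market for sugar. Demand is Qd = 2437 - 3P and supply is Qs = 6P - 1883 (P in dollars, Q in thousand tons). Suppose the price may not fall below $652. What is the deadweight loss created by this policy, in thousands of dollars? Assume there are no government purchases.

66564

Equilibrium: 2437 - 3P = 6P - 1883, so 4320 = 9P and P* = 480, Q* = 997.
Since 652 > 480, the floor is binding.
At P = 652: Qd = 2437 - 3·652 = 481 and Qs = 6·652 - 1883 = 2029.
Quantity traded falls to 481. At Q = 481 the demand price is (2437 - 481)/3 = 652 and the supply price is (1883 + 481)/6 = 394.
Deadweight loss = ½ · (652 - 394) · (997 - 481) = ½ · 258 · 516 = 66564.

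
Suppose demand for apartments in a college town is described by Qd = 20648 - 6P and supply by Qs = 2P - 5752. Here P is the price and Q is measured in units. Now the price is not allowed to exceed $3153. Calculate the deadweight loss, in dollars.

Setting quantity demanded equal to quantity supplied, 20648 - 6P = 2P - 5752, gives P* = 3300 and Q* = 848.
The ceiling of 3153 is below the equilibrium price 3300, so it binds.
At P = 3153: Qd = 20648 - 6·3153 = 1730 and Qs = 2·3153 - 5752 = 554.
Quantity traded falls to 554. At Q = 554 the demand price is (20648 - 554)/6 = 3349 and the supply price is (5752 + 554)/2 = 3153.
Deadweight loss = ½ · (3349 - 3153) · (848 - 554) = ½ · 196 · 294 = 28812.

28812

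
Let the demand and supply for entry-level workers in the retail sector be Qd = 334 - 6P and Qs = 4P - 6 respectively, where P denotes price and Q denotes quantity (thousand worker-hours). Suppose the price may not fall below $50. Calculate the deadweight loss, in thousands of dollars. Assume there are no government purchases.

In a free market, 334 - 6P = 4P - 6 gives the equilibrium P* = 34, Q* = 130.
The floor of 50 is above the equilibrium price 34, so it binds.
At P = 50: Qd = 334 - 6·50 = 34 and Qs = 4·50 - 6 = 194.
Quantity traded falls to 34. At Q = 34 the demand price is (334 - 34)/6 = 50 and the supply price is (6 + 34)/4 = 10.
Deadweight loss = ½ · (50 - 10) · (130 - 34) = ½ · 40 · 96 = 1920.

1920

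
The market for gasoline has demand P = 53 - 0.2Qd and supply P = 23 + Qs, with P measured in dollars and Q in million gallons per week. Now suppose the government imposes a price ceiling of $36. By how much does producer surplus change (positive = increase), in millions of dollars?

Rearranging demand gives Qd = 265 - 5P; rearranging supply gives Qs = P - 23. Equilibrium: 265 - 5P = P - 23, so 288 = 6P and P* = 48, Q* = 25.
Since 36 < 48, the ceiling is binding.
At P = 36: Qd = 265 - 5·36 = 85 and Qs = 36 - 23 = 13.
Producer surplus without the control is ½ · (48 - 23) · 25 = 312.5.
With the ceiling, producers sell 13 units at 36, so PS = ½ · (36 - 23) · 13 = 84.5.
Change in producer surplus = 84.5 - 312.5 = -228.

-228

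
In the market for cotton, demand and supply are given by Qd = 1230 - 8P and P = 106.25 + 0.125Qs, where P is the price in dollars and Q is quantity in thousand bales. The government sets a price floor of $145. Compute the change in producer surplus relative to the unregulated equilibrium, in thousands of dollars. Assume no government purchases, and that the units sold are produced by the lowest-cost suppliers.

Rearranging supply gives Qs = 8P - 850. Without the control the market clears where 1230 - 8P = 8P - 850, i.e. P* = 130 and Q* = 190.
Because the floor (145) lies above the market-clearing price, it is binding.
At P = 145: Qd = 1230 - 8·145 = 70 and Qs = 8·145 - 850 = 310.
Producer surplus without the control is ½ · (130 - 106.25) · 190 = 2256.25.
With the floor, 70 units are sold at 145. The supply price at Q = 70 is 115, so PS = ½ · [(145 - 106.25) + (145 - 115)] · 70 = 2406.25.
Change in producer surplus = 2406.25 - 2256.25 = 150.

150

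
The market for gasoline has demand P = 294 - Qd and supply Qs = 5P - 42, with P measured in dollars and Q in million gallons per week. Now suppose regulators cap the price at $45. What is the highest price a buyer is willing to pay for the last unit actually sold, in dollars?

Rearranging demand gives Qd = 294 - P. Without the control the market clears where 294 - P = 5P - 42, i.e. P* = 56 and Q* = 238.
The ceiling of 45 is below the equilibrium price 56, so it binds.
At P = 45: Qd = 294 - 45 = 249 and Qs = 5·45 - 42 = 183.
Only 183 units reach the market. On the demand curve, the marginal buyer's willingness to pay at Q = 183 is (294 - 183) = 111.

111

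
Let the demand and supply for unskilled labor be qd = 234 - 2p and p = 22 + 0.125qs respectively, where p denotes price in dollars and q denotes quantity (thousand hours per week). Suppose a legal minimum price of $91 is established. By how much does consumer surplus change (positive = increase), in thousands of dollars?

-5100

Rearranging supply gives qs = 8p - 176. Equilibrium: 234 - 2p = 8p - 176, so 410 = 10p and p* = 41, q* = 152.
Since 91 > 41, the floor is binding.
At p = 91: qd = 234 - 2·91 = 52 and qs = 8·91 - 176 = 552.
Consumer surplus without the control is ½ · (117 - 41) · 152 = 5776.
With the floor, consumers buy 52 units at 91, so CS = ½ · (117 - 91) · 52 = 676.
Change in consumer surplus = 676 - 5776 = -5100.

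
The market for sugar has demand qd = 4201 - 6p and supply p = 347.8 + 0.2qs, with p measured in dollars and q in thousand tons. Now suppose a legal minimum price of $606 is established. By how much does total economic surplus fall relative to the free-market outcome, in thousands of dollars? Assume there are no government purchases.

Rearranging supply gives qs = 5p - 1739. In a free market, 4201 - 6p = 5p - 1739 gives the equilibrium p* = 540, q* = 961.
Because the floor (606) lies above the market-clearing price, it is binding.
At p = 606: qd = 4201 - 6·606 = 565 and qs = 5·606 - 1739 = 1291.
Quantity traded falls to 565. At q = 565 the demand price is (4201 - 565)/6 = 606 and the supply price is (1739 + 565)/5 = 460.8.
Deadweight loss = ½ · (606 - 460.8) · (961 - 565) = ½ · 145.2 · 396 = 28749.6.

28749.6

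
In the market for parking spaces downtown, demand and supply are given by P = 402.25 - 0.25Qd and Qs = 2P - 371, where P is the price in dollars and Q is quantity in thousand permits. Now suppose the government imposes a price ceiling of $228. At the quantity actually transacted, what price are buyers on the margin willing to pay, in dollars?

Rearranging demand gives Qd = 1609 - 4P. Setting quantity demanded equal to quantity supplied, 1609 - 4P = 2P - 371, gives P* = 330 and Q* = 289.
Because the ceiling (228) lies below the market-clearing price, it is binding.
At P = 228: Qd = 1609 - 4·228 = 697 and Qs = 2·228 - 371 = 85.
Only 85 units reach the market. On the demand curve, the marginal buyer's willingness to pay at Q = 85 is (1609 - 85)/4 = 381.

381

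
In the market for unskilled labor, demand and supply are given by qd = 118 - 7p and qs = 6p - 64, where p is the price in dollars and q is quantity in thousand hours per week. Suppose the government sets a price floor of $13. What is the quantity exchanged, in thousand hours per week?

In a free market, 118 - 7p = 6p - 64 gives the equilibrium p* = 14, q* = 20.
Since 13 is below p* = 14, the floor does not bind and the free-market outcome prevails.

20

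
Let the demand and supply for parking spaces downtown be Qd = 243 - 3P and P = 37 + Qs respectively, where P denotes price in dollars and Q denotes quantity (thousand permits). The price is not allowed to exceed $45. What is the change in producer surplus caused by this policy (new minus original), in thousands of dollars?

-512.5

Rearranging supply gives Qs = P - 37. Equilibrium: 243 - 3P = P - 37, so 280 = 4P and P* = 70, Q* = 33.
Since 45 < 70, the ceiling is binding.
At P = 45: Qd = 243 - 3·45 = 108 and Qs = 45 - 37 = 8.
Producer surplus without the control is ½ · (70 - 37) · 33 = 544.5.
With the ceiling, producers sell 8 units at 45, so PS = ½ · (45 - 37) · 8 = 32.
Change in producer surplus = 32 - 544.5 = -512.5.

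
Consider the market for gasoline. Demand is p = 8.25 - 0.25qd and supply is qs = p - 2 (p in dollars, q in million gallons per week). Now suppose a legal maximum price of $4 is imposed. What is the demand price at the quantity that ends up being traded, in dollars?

7.75

Rearranging demand gives qd = 33 - 4p. Without the control the market clears where 33 - 4p = p - 2, i.e. p* = 7 and q* = 5.
Since 4 < 7, the ceiling is binding.
At p = 4: qd = 33 - 4·4 = 17 and qs = 4 - 2 = 2.
Only 2 units reach the market. On the demand curve, the marginal buyer's willingness to pay at q = 2 is (33 - 2)/4 = 7.75.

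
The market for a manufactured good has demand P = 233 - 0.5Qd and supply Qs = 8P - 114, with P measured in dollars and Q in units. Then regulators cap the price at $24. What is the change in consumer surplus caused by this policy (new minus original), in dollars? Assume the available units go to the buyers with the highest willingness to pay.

-15844

Rearranging demand gives Qd = 466 - 2P. In a free market, 466 - 2P = 8P - 114 gives the equilibrium P* = 58, Q* = 350.
Since 24 < 58, the ceiling is binding.
At P = 24: Qd = 466 - 2·24 = 418 and Qs = 8·24 - 114 = 78.
Consumer surplus without the control is ½ · (233 - 58) · 350 = 30625.
With the ceiling, 78 units are sold at 24 (assume they go to the highest-value buyers). The demand price at Q = 78 is 194, so CS = ½ · [(233 - 24) + (194 - 24)] · 78 = 14781.
Change in consumer surplus = 14781 - 30625 = -15844.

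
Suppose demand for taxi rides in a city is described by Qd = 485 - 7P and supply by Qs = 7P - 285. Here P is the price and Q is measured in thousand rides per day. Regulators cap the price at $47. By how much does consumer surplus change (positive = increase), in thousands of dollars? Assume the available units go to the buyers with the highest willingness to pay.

Equilibrium: 485 - 7P = 7P - 285, so 770 = 14P and P* = 55, Q* = 100.
The ceiling of 47 is below the equilibrium price 55, so it binds.
At P = 47: Qd = 485 - 7·47 = 156 and Qs = 7·47 - 285 = 44.
Consumer surplus without the control is ½ · (485/7 - 55) · 100 = 5000/7.
With the ceiling, 44 units are sold at 47 (assume they go to the highest-value buyers). The demand price at Q = 44 is 63, so CS = ½ · [(485/7 - 47) + (63 - 47)] · 44 = 5896/7.
Change in consumer surplus = 5896/7 - 5000/7 = 128.

128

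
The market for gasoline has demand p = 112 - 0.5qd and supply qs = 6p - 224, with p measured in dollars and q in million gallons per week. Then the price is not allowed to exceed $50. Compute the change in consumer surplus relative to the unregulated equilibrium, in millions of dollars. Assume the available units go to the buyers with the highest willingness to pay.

Rearranging demand gives qd = 224 - 2p. Setting quantity demanded equal to quantity supplied, 224 - 2p = 6p - 224, gives p* = 56 and q* = 112.
Because the ceiling (50) lies below the market-clearing price, it is binding.
At p = 50: qd = 224 - 2·50 = 124 and qs = 6·50 - 224 = 76.
Consumer surplus without the control is ½ · (112 - 56) · 112 = 3136.
With the ceiling, 76 units are sold at 50 (assume they go to the highest-value buyers). The demand price at q = 76 is 74, so CS = ½ · [(112 - 50) + (74 - 50)] · 76 = 3268.
Change in consumer surplus = 3268 - 3136 = 132.

132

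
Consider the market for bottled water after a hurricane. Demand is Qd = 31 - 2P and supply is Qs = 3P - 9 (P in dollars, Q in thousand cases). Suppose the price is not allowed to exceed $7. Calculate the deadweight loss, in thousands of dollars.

3.75

Equilibrium: 31 - 2P = 3P - 9, so 40 = 5P and P* = 8, Q* = 15.
Because the ceiling (7) lies below the market-clearing price, it is binding.
At P = 7: Qd = 31 - 2·7 = 17 and Qs = 3·7 - 9 = 12.
Quantity traded falls to 12. At Q = 12 the demand price is (31 - 12)/2 = 9.5 and the supply price is (9 + 12)/3 = 7.
Deadweight loss = ½ · (9.5 - 7) · (15 - 12) = ½ · 2.5 · 3 = 3.75.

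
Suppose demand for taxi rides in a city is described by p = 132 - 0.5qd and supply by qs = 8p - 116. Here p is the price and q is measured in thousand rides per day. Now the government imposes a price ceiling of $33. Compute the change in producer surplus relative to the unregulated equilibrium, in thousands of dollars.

-840

Rearranging demand gives qd = 264 - 2p. Without the control the market clears where 264 - 2p = 8p - 116, i.e. p* = 38 and q* = 188.
Since 33 < 38, the ceiling is binding.
At p = 33: qd = 264 - 2·33 = 198 and qs = 8·33 - 116 = 148.
Producer surplus without the control is ½ · (38 - 14.5) · 188 = 2209.
With the ceiling, producers sell 148 units at 33, so PS = ½ · (33 - 14.5) · 148 = 1369.
Change in producer surplus = 1369 - 2209 = -840.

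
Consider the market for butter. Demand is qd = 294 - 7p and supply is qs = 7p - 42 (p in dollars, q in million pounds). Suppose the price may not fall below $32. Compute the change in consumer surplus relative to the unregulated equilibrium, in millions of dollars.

-784

Without the control the market clears where 294 - 7p = 7p - 42, i.e. p* = 24 and q* = 126.
The floor of 32 is above the equilibrium price 24, so it binds.
At p = 32: qd = 294 - 7·32 = 70 and qs = 7·32 - 42 = 182.
Consumer surplus without the control is ½ · (42 - 24) · 126 = 1134.
With the floor, consumers buy 70 units at 32, so CS = ½ · (42 - 32) · 70 = 350.
Change in consumer surplus = 350 - 1134 = -784.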